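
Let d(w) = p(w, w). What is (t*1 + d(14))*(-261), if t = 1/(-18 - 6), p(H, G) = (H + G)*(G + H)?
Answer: -1636905/8 ≈ -2.0461e+5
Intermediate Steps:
p(H, G) = (G + H)² (p(H, G) = (G + H)*(G + H) = (G + H)²)
d(w) = 4*w² (d(w) = (w + w)² = (2*w)² = 4*w²)
t = -1/24 (t = 1/(-24) = -1/24 ≈ -0.041667)
(t*1 + d(14))*(-261) = (-1/24*1 + 4*14²)*(-261) = (-1/24 + 4*196)*(-261) = (-1/24 + 784)*(-261) = (18815/24)*(-261) = -1636905/8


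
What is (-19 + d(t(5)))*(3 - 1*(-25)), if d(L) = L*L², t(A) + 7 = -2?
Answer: -20944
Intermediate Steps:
t(A) = -9 (t(A) = -7 - 2 = -9)
d(L) = L³
(-19 + d(t(5)))*(3 - 1*(-25)) = (-19 + (-9)³)*(3 - 1*(-25)) = (-19 - 729)*(3 + 25) = -748*28 = -20944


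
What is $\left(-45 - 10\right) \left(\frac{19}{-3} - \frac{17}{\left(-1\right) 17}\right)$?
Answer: $\frac{880}{3} \approx 293.33$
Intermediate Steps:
$\left(-45 - 10\right) \left(\frac{19}{-3} - \frac{17}{\left(-1\right) 17}\right) = - 55 \left(19 \left(- \frac{1}{3}\right) - \frac{17}{-17}\right) = - 55 \left(- \frac{19}{3} - -1\right) = - 55 \left(- \frac{19}{3} + 1\right) = \left(-55\right) \left(- \frac{16}{3}\right) = \frac{880}{3}$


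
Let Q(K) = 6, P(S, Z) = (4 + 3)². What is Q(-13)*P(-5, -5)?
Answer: 294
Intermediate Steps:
P(S, Z) = 49 (P(S, Z) = 7² = 49)
Q(-13)*P(-5, -5) = 6*49 = 294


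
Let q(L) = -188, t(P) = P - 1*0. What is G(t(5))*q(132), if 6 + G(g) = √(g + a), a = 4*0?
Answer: 1128 - 188*√5 ≈ 707.62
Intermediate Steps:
t(P) = P (t(P) = P + 0 = P)
a = 0
G(g) = -6 + √g (G(g) = -6 + √(g + 0) = -6 + √g)
G(t(5))*q(132) = (-6 + √5)*(-188) = 1128 - 188*√5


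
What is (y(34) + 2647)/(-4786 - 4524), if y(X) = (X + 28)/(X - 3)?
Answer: -2649/9310 ≈ -0.28453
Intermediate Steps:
y(X) = (28 + X)/(-3 + X)
(y(34) + 2647)/(-4786 - 4524) = ((28 + 34)/(-3 + 34) + 2647)/(-4786 - 4524) = (62/31 + 2647)/(-9310) = ((1/31)*62 + 2647)*(-1/9310) = (2 + 2647)*(-1/9310) = 2649*(-1/9310) = -2649/9310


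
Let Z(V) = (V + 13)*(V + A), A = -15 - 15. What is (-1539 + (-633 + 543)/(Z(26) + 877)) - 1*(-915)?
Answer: -449994/721 ≈ -624.13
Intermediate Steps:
A = -30
Z(V) = (-30 + V)*(13 + V) (Z(V) = (V + 13)*(V - 30) = (13 + V)*(-30 + V) = (-30 + V)*(13 + V))
(-1539 + (-633 + 543)/(Z(26) + 877)) - 1*(-915) = (-1539 + (-633 + 543)/((-390 + 26² - 17*26) + 877)) - 1*(-915) = (-1539 - 90/((-390 + 676 - 442) + 877)) + 915 = (-1539 - 90/(-156 + 877)) + 915 = (-1539 - 90/721) + 915 = -1109709/721 + 915 = -449994/721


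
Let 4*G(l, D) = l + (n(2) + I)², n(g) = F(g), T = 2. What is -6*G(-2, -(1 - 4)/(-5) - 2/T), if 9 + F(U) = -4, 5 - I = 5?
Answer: -501/2 ≈ -250.50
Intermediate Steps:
I = 0 (I = 5 - 1*5 = 5 - 5 = 0)
F(U) = -13 (F(U) = -9 - 4 = -13)
n(g) = -13
G(l, D) = 169/4 + l/4 (G(l, D) = (l + (-13 + 0)²)/4 = (l + (-13)²)/4 = (l + 169)/4 = (169 + l)/4 = 169/4 + l/4)
-6*G(-2, -(1 - 4)/(-5) - 2/T) = -6*(169/4 + (¼)*(-2)) = -6*(169/4 - ½) = -6*167/4 = -501/2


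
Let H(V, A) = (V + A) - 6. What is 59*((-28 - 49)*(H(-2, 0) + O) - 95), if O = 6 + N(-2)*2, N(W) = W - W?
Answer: 3481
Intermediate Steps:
H(V, A) = -6 + A + V (H(V, A) = (A + V) - 6 = -6 + A + V)
N(W) = 0
O = 6 (O = 6 + 0*2 = 6 + 0 = 6)
59*((-28 - 49)*(H(-2, 0) + O) - 95) = 59*((-28 - 49)*((-6 + 0 - 2) + 6) - 95) = 59*(-77*(-8 + 6) - 95) = 59*(-77*(-2) - 95) = 59*(154 - 95) = 59*59 = 3481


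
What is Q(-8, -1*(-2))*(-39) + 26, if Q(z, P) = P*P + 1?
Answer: -169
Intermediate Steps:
Q(z, P) = 1 + P² (Q(z, P) = P² + 1 = 1 + P²)
Q(-8, -1*(-2))*(-39) + 26 = (1 + (-1*(-2))²)*(-39) + 26 = (1 + 2²)*(-39) + 26 = (1 + 4)*(-39) + 26 = 5*(-39) + 26 = -195 + 26 = -169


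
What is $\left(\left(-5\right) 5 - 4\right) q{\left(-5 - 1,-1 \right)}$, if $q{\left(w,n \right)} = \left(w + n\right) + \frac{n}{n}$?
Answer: $174$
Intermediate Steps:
$q{\left(w,n \right)} = 1 + n + w$ ($q{\left(w,n \right)} = \left(n + w\right) + 1 = 1 + n + w$)
$\left(\left(-5\right) 5 - 4\right) q{\left(-5 - 1,-1 \right)} = \left(\left(-5\right) 5 - 4\right) \left(1 - 1 - 6\right) = \left(-25 - 4\right) \left(1 - 1 - 6\right) = \left(-29\right) \left(-6\right) = 174$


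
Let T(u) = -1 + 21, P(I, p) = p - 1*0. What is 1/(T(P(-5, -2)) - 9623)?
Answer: -1/9603 ≈ -0.00010413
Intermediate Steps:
P(I, p) = p (P(I, p) = p + 0 = p)
T(u) = 20
1/(T(P(-5, -2)) - 9623) = 1/(20 - 9623) = 1/(-9603) = -1/9603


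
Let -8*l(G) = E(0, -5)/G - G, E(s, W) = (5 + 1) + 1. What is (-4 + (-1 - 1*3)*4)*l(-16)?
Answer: 1245/32 ≈ 38.906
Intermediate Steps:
E(s, W) = 7 (E(s, W) = 6 + 1 = 7)
l(G) = -7/(8*G) + G/8 (l(G) = -(7/G - G)/8 = -(-G + 7/G)/8 = -7/(8*G) + G/8)
(-4 + (-1 - 1*3)*4)*l(-16) = (-4 + (-1 - 1*3)*4)*((1/8)*(-7 + (-16)**2)/(-16)) = (-4 + (-1 - 3)*4)*((1/8)*(-1/16)*(-7 + 256)) = (-4 - 4*4)*((1/8)*(-1/16)*249) = (-4 - 16)*(-249/128) = -20*(-249/128) = 1245/32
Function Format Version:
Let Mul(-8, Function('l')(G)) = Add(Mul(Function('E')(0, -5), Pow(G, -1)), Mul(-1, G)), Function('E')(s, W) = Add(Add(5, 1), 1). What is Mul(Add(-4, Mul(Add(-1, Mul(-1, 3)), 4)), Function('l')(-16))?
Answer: Rational(1245, 32) ≈ 38.906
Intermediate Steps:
Function('E')(s, W) = 7 (Function('E')(s, W) = Add(6, 1) = 7)
Function('l')(G) = Add(Mul(Rational(-7, 8), Pow(G, -1)), Mul(Rational(1, 8), G)) (Function('l')(G) = Mul(Rational(-1, 8), Add(Mul(7, Pow(G, -1)), Mul(-1, G))) = Mul(Rational(-1, 8), Add(Mul(-1, G), Mul(7, Pow(G, -1)))) = Add(Mul(Rational(-7, 8), Pow(G, -1)), Mul(Rational(1, 8), G)))
Mul(Add(-4, Mul(Add(-1, Mul(-1, 3)), 4)), Function('l')(-16)) = Mul(Add(-4, Mul(Add(-1, Mul(-1, 3)), 4)), Mul(Rational(1, 8), Pow(-16, -1), Add(-7, Pow(-16, 2)))) = Mul(Add(-4, Mul(Add(-1, -3), 4)), Mul(Rational(1, 8), Rational(-1, 16), Add(-7, 256))) = Mul(Add(-4, Mul(-4, 4)), Mul(Rational(1, 8), Rational(-1, 16), 249)) = Mul(Add(-4, -16), Rational(-249, 128)) = Mul(-20, Rational(-249, 128)) = Rational(1245, 32)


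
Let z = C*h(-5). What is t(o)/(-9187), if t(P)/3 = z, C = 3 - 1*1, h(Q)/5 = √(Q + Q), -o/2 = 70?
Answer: -30*I*√10/9187 ≈ -0.010326*I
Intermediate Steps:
o = -140 (o = -2*70 = -140)
h(Q) = 5*√2*√Q (h(Q) = 5*√(Q + Q) = 5*√(2*Q) = 5*(√2*√Q) = 5*√2*√Q)
C = 2 (C = 3 - 1 = 2)
z = 10*I*√10 (z = 2*(5*√2*√(-5)) = 2*(5*√2*(I*√5)) = 2*(5*I*√10) = 10*I*√10 ≈ 31.623*I)
t(P) = 30*I*√10 (t(P) = 3*(10*I*√10) = 30*I*√10)
t(o)/(-9187) = (30*I*√10)/(-9187) = (30*I*√10)*(-1/9187) = -30*I*√10/9187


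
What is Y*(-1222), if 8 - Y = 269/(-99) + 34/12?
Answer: -953771/99 ≈ -9634.0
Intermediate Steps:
Y = 1561/198 (Y = 8 - (269/(-99) + 34/12) = 8 - (269*(-1/99) + 34*(1/12)) = 8 - (-269/99 + 17/6) = 8 - 1*23/198 = 8 - 23/198 = 1561/198 ≈ 7.8838)
Y*(-1222) = (1561/198)*(-1222) = -953771/99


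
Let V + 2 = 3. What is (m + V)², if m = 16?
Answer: 289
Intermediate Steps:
V = 1 (V = -2 + 3 = 1)
(m + V)² = (16 + 1)² = 17² = 289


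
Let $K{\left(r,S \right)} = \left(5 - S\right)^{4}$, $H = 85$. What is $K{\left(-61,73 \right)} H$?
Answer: $1817416960$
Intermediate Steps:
$K{\left(-61,73 \right)} H = \left(-5 + 73\right)^{4} \cdot 85 = 68^{4} \cdot 85 = 21381376 \cdot 85 = 1817416960$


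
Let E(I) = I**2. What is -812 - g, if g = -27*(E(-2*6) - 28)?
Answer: 2320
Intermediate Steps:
g = -3132 (g = -27*((-2*6)**2 - 28) = -27*((-12)**2 - 28) = -27*(144 - 28) = -27*116 = -3132)
-812 - g = -812 - 1*(-3132) = -812 + 3132 = 2320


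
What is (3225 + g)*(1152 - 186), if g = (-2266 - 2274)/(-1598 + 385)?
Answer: 3783305190/1213 ≈ 3.1190e+6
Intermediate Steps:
g = 4540/1213 (g = -4540/(-1213) = -4540*(-1/1213) = 4540/1213 ≈ 3.7428)
(3225 + g)*(1152 - 186) = (3225 + 4540/1213)*(1152 - 186) = (3916465/1213)*966 = 3783305190/1213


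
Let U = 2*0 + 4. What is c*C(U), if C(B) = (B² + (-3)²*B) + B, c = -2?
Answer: -112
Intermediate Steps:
U = 4 (U = 0 + 4 = 4)
C(B) = B² + 10*B (C(B) = (B² + 9*B) + B = B² + 10*B)
c*C(U) = -8*(10 + 4) = -8*14 = -2*56 = -112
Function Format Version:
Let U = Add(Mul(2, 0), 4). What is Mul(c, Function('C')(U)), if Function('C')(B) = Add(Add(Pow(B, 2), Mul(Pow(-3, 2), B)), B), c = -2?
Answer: -112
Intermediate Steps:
U = 4 (U = Add(0, 4) = 4)
Function('C')(B) = Add(Pow(B, 2), Mul(10, B)) (Function('C')(B) = Add(Add(Pow(B, 2), Mul(9, B)), B) = Add(Pow(B, 2), Mul(10, B)))
Mul(c, Function('C')(U)) = Mul(-2, Mul(4, Add(10, 4))) = Mul(-2, Mul(4, 14)) = Mul(-2, 56) = -112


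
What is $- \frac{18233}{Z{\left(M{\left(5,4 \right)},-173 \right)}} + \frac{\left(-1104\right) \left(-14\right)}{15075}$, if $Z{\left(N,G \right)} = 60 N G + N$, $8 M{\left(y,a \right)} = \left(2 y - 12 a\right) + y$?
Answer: $\frac{114625496}{191233075} \approx 0.5994$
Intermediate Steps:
$M{\left(y,a \right)} = - \frac{3 a}{2} + \frac{3 y}{8}$ ($M{\left(y,a \right)} = \frac{\left(2 y - 12 a\right) + y}{8} = \frac{\left(- 12 a + 2 y\right) + y}{8} = \frac{- 12 a + 3 y}{8} = - \frac{3 a}{2} + \frac{3 y}{8}$)
$Z{\left(N,G \right)} = N + 60 G N$ ($Z{\left(N,G \right)} = 60 G N + N = N + 60 G N$)
$- \frac{18233}{Z{\left(M{\left(5,4 \right)},-173 \right)}} + \frac{\left(-1104\right) \left(-14\right)}{15075} = - \frac{18233}{\left(\left(- \frac{3}{2}\right) 4 + \frac{3}{8} \cdot 5\right) \left(1 + 60 \left(-173\right)\right)} + \frac{\left(-1104\right) \left(-14\right)}{15075} = - \frac{18233}{\left(-6 + \frac{15}{8}\right) \left(1 - 10380\right)} + 15456 \cdot \frac{1}{15075} = - \frac{18233}{\left(- \frac{33}{8}\right) \left(-10379\right)} + \frac{5152}{5025} = - \frac{18233}{\frac{342507}{8}} + \frac{5152}{5025} = \left(-18233\right) \frac{8}{342507} + \frac{5152}{5025} = - \frac{145864}{342507} + \frac{5152}{5025} = \frac{114625496}{191233075}$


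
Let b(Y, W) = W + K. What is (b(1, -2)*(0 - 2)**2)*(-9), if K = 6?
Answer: -144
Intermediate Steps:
b(Y, W) = 6 + W (b(Y, W) = W + 6 = 6 + W)
(b(1, -2)*(0 - 2)**2)*(-9) = ((6 - 2)*(0 - 2)**2)*(-9) = (4*(-2)**2)*(-9) = (4*4)*(-9) = 16*(-9) = -144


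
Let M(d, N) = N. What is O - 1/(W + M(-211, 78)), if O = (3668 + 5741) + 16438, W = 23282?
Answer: 603785919/23360 ≈ 25847.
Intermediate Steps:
O = 25847 (O = 9409 + 16438 = 25847)
O - 1/(W + M(-211, 78)) = 25847 - 1/(23282 + 78) = 25847 - 1/23360 = 603785919/23360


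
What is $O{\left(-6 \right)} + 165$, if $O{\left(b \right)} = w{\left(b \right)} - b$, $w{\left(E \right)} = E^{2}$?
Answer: $207$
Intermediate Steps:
$O{\left(b \right)} = b^{2} - b$
$O{\left(-6 \right)} + 165 = - 6 \left(-1 - 6\right) + 165 = \left(-6\right) \left(-7\right) + 165 = 42 + 165 = 207$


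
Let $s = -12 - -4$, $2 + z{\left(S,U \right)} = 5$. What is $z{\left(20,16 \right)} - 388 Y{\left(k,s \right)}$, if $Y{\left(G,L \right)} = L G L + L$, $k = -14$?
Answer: $350755$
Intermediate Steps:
$z{\left(S,U \right)} = 3$ ($z{\left(S,U \right)} = -2 + 5 = 3$)
$s = -8$ ($s = -12 + 4 = -8$)
$Y{\left(G,L \right)} = L + G L^{2}$ ($Y{\left(G,L \right)} = G L L + L = G L^{2} + L = L + G L^{2}$)
$z{\left(20,16 \right)} - 388 Y{\left(k,s \right)} = 3 - 388 \left(- 8 \left(1 - -112\right)\right) = 3 - 388 \left(- 8 \left(1 + 112\right)\right) = 3 - 388 \left(\left(-8\right) 113\right) = 3 - -350752 = 3 + 350752 = 350755$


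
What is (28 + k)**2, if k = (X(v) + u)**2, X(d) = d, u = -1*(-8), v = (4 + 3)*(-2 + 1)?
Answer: 841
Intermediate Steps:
v = -7 (v = 7*(-1) = -7)
u = 8
k = 1 (k = (-7 + 8)**2 = 1**2 = 1)
(28 + k)**2 = (28 + 1)**2 = 29**2 = 841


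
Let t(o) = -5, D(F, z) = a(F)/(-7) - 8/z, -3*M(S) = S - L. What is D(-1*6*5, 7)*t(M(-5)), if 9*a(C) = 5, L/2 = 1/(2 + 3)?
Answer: 55/9 ≈ 6.1111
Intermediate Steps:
L = ⅖ (L = 2/(2 + 3) = 2/5 = 2*(⅕) = ⅖ ≈ 0.40000)
a(C) = 5/9 (a(C) = (⅑)*5 = 5/9)
M(S) = 2/15 - S/3 (M(S) = -(S - 1*⅖)/3 = -(S - ⅖)/3 = -(-⅖ + S)/3 = 2/15 - S/3)
D(F, z) = -5/63 - 8/z (D(F, z) = (5/9)/(-7) - 8/z = (5/9)*(-⅐) - 8/z = -5/63 - 8/z)
D(-1*6*5, 7)*t(M(-5)) = (-5/63 - 8/7)*(-5) = -11/9*(-5) = 55/9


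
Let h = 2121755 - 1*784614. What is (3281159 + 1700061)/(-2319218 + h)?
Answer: -4981220/982077 ≈ -5.0721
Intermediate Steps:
h = 1337141 (h = 2121755 - 784614 = 1337141)
(3281159 + 1700061)/(-2319218 + h) = (3281159 + 1700061)/(-2319218 + 1337141) = 4981220/(-982077) = 4981220*(-1/982077) = -4981220/982077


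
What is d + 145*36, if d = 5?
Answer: 5225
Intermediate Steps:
d + 145*36 = 5 + 145*36 = 5 + 5220 = 5225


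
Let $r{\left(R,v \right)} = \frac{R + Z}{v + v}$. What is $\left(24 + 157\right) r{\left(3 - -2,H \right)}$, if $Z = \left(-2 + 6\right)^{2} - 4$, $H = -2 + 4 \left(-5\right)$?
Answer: $- \frac{3077}{44} \approx -69.932$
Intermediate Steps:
$H = -22$ ($H = -2 - 20 = -22$)
$Z = 12$ ($Z = 4^{2} - 4 = 16 - 4 = 12$)
$r{\left(R,v \right)} = \frac{12 + R}{2 v}$ ($r{\left(R,v \right)} = \frac{R + 12}{v + v} = \frac{12 + R}{2 v}$)
$\left(24 + 157\right) r{\left(3 - -2,H \right)} = \left(24 + 157\right) \frac{12 + \left(3 - -2\right)}{2 \left(-22\right)} = 181 \cdot \frac{1}{2} \left(- \frac{1}{22}\right) \left(12 + \left(3 + 2\right)\right) = 181 \cdot \frac{1}{2} \left(- \frac{1}{22}\right) \left(12 + 5\right) = 181 \cdot \frac{1}{2} \left(- \frac{1}{22}\right) 17 = 181 \left(- \frac{17}{44}\right) = - \frac{3077}{44}$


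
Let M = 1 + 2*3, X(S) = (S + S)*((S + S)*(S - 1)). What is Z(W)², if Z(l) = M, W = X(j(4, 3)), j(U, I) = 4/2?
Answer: 49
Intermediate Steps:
j(U, I) = 2 (j(U, I) = 4*(½) = 2)
X(S) = 4*S²*(-1 + S) (X(S) = (2*S)*((2*S)*(-1 + S)) = (2*S)*(2*S*(-1 + S)) = 4*S²*(-1 + S))
M = 7 (M = 1 + 6 = 7)
W = 16 (W = 4*2²*(-1 + 2) = 4*4*1 = 16)
Z(l) = 7
Z(W)² = 7² = 49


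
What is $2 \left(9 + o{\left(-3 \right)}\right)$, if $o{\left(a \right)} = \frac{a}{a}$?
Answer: $20$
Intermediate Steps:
$o{\left(a \right)} = 1$
$2 \left(9 + o{\left(-3 \right)}\right) = 2 \left(9 + 1\right) = 2 \cdot 10 = 20$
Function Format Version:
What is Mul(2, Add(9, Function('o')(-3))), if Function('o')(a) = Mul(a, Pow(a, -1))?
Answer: 20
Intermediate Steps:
Function('o')(a) = 1
Mul(2, Add(9, Function('o')(-3))) = Mul(2, Add(9, 1)) = Mul(2, 10) = 20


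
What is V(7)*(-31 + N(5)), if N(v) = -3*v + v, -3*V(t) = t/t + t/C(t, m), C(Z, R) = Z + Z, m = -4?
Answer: 41/2 ≈ 20.500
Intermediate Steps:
C(Z, R) = 2*Z
V(t) = -½ (V(t) = -(t/t + t/((2*t)))/3 = -(1 + t*(1/(2*t)))/3 = -(1 + ½)/3 = -⅓*3/2 = -½)
N(v) = -2*v
V(7)*(-31 + N(5)) = -(-31 - 2*5)/2 = -(-31 - 10)/2 = -½*(-41) = 41/2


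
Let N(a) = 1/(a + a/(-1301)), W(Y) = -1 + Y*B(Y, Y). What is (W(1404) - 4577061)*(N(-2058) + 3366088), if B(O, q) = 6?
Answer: -20571735905180329781/1337700 ≈ -1.5378e+13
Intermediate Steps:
W(Y) = -1 + 6*Y (W(Y) = -1 + Y*6 = -1 + 6*Y)
N(a) = 1301/(1300*a) (N(a) = 1/(a + a*(-1/1301)) = 1/(a - a/1301) = 1/(1300*a/1301) = 1301/(1300*a))
(W(1404) - 4577061)*(N(-2058) + 3366088) = ((-1 + 6*1404) - 4577061)*((1301/1300)/(-2058) + 3366088) = ((-1 + 8424) - 4577061)*((1301/1300)*(-1/2058) + 3366088) = (8423 - 4577061)*(-1301/2675400 + 3366088) = -4568638*9005631833899/2675400 = -20571735905180329781/1337700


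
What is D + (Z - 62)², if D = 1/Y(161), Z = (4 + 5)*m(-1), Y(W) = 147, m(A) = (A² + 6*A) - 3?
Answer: 2639533/147 ≈ 17956.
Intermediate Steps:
m(A) = -3 + A² + 6*A
Z = -72 (Z = (4 + 5)*(-3 + (-1)² + 6*(-1)) = 9*(-3 + 1 - 6) = 9*(-8) = -72)
D = 1/147 ≈ 0.0068027
D + (Z - 62)² = 1/147 + (-72 - 62)² = 1/147 + (-134)² = 1/147 + 17956 = 2639533/147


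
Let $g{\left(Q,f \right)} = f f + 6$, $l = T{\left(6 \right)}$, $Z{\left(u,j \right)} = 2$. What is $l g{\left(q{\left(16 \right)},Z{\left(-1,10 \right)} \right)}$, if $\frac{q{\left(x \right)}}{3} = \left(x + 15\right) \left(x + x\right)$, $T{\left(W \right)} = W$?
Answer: $60$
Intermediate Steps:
$q{\left(x \right)} = 6 x \left(15 + x\right)$ ($q{\left(x \right)} = 3 \left(x + 15\right) \left(x + x\right) = 3 \left(15 + x\right) 2 x = 3 \cdot 2 x \left(15 + x\right) = 6 x \left(15 + x\right)$)
$l = 6$
$g{\left(Q,f \right)} = 6 + f^{2}$ ($g{\left(Q,f \right)} = f^{2} + 6 = 6 + f^{2}$)
$l g{\left(q{\left(16 \right)},Z{\left(-1,10 \right)} \right)} = 6 \left(6 + 2^{2}\right) = 6 \left(6 + 4\right) = 6 \cdot 10 = 60$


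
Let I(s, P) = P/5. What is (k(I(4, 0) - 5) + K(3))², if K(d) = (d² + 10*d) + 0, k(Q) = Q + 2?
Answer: 1296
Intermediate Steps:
I(s, P) = P/5 (I(s, P) = P*(⅕) = P/5)
k(Q) = 2 + Q
K(d) = d² + 10*d
(k(I(4, 0) - 5) + K(3))² = ((2 + ((⅕)*0 - 5)) + 3*(10 + 3))² = ((2 + (0 - 5)) + 3*13)² = ((2 - 5) + 39)² = (-3 + 39)² = 36² = 1296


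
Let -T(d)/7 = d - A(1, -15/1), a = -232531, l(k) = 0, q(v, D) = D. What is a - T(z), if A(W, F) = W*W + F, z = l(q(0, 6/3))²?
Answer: -232433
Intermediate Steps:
z = 0 (z = 0² = 0)
A(W, F) = F + W² (A(W, F) = W² + F = F + W²)
T(d) = -98 - 7*d (T(d) = -7*(d - (-15/1 + 1²)) = -7*(d - (-15*1 + 1)) = -7*(d - (-15 + 1)) = -7*(d - 1*(-14)) = -7*(d + 14) = -7*(14 + d) = -98 - 7*d)
a - T(z) = -232531 - (-98 - 7*0) = -232531 - (-98 + 0) = -232531 - 1*(-98) = -232531 + 98 = -232433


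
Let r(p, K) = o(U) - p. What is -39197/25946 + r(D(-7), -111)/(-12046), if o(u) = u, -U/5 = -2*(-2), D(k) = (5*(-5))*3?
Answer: -118398523/78136379 ≈ -1.5153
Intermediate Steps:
D(k) = -75 (D(k) = -25*3 = -75)
U = -20 (U = -(-10)*(-2) = -5*4 = -20)
r(p, K) = -20 - p
-39197/25946 + r(D(-7), -111)/(-12046) = -39197/25946 + (-20 - 1*(-75))/(-12046) = -39197*1/25946 + (-20 + 75)*(-1/12046) = -39197/25946 + 55*(-1/12046) = -39197/25946 - 55/12046 = -118398523/78136379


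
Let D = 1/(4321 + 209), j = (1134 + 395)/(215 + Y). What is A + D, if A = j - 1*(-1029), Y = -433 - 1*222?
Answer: 18582517/18120 ≈ 1025.5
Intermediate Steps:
Y = -655 (Y = -433 - 222 = -655)
j = -139/40 (j = (1134 + 395)/(215 - 655) = 1529/(-440) = 1529*(-1/440) = -139/40 ≈ -3.4750)
A = 41021/40 (A = -139/40 - 1*(-1029) = -139/40 + 1029 = 41021/40 ≈ 1025.5)
D = 1/4530 ≈ 0.00022075
A + D = 41021/40 + 1/4530 = 18582517/18120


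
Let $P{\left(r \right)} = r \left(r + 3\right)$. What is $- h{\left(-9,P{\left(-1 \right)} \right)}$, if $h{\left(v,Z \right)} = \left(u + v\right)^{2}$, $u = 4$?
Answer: $-25$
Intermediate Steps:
$P{\left(r \right)} = r \left(3 + r\right)$
$h{\left(v,Z \right)} = \left(4 + v\right)^{2}$
$- h{\left(-9,P{\left(-1 \right)} \right)} = - \left(4 - 9\right)^{2} = - \left(-5\right)^{2} = \left(-1\right) 25 = -25$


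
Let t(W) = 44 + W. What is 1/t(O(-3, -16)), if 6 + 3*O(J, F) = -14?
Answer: 3/112 ≈ 0.026786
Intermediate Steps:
O(J, F) = -20/3 (O(J, F) = -2 + (⅓)*(-14) = -2 - 14/3 = -20/3)
1/t(O(-3, -16)) = 1/(44 - 20/3) = 1/(112/3) = 3/112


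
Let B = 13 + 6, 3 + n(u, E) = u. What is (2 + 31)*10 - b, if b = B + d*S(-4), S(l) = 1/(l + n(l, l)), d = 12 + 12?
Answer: 3445/11 ≈ 313.18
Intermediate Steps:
n(u, E) = -3 + u
d = 24
B = 19
S(l) = 1/(-3 + 2*l) (S(l) = 1/(l + (-3 + l)) = 1/(-3 + 2*l))
b = 185/11 (b = 19 + 24/(-3 + 2*(-4)) = 19 + 24/(-3 - 8) = 19 + 24/(-11) = 19 + 24*(-1/11) = 19 - 24/11 = 185/11 ≈ 16.818)
(2 + 31)*10 - b = (2 + 31)*10 - 1*185/11 = 33*10 - 185/11 = 330 - 185/11 = 3445/11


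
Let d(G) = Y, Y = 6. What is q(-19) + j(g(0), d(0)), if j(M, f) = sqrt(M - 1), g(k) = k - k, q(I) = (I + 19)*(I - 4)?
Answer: I ≈ 1.0*I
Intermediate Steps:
q(I) = (-4 + I)*(19 + I) (q(I) = (19 + I)*(-4 + I) = (-4 + I)*(19 + I))
g(k) = 0
d(G) = 6
j(M, f) = sqrt(-1 + M)
q(-19) + j(g(0), d(0)) = (-76 + (-19)**2 + 15*(-19)) + sqrt(-1 + 0) = (-76 + 361 - 285) + sqrt(-1) = 0 + I = I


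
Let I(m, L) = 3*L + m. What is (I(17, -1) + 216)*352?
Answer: 80960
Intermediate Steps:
I(m, L) = m + 3*L
(I(17, -1) + 216)*352 = ((17 + 3*(-1)) + 216)*352 = ((17 - 3) + 216)*352 = (14 + 216)*352 = 230*352 = 80960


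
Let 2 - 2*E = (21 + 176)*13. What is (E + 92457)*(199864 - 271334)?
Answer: -6516455925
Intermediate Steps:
E = -2559/2 (E = 1 - (21 + 176)*13/2 = 1 - 197*13/2 = 1 - ½*2561 = 1 - 2561/2 = -2559/2 ≈ -1279.5)
(E + 92457)*(199864 - 271334) = (-2559/2 + 92457)*(199864 - 271334) = (182355/2)*(-71470) = -6516455925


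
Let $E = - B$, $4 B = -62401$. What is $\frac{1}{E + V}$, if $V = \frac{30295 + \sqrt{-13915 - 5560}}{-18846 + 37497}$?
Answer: $\frac{28945412760508}{451602691731602987} - \frac{497360 i \sqrt{779}}{451602691731602987} \approx 6.4095 \cdot 10^{-5} - 3.0739 \cdot 10^{-11} i$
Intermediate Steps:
$B = - \frac{62401}{4}$ ($B = \frac{1}{4} \left(-62401\right) = - \frac{62401}{4} \approx -15600.0$)
$V = \frac{30295}{18651} + \frac{5 i \sqrt{779}}{18651}$ ($V = \frac{30295 + \sqrt{-19475}}{18651} = \left(30295 + 5 i \sqrt{779}\right) \frac{1}{18651} = \frac{30295}{18651} + \frac{5 i \sqrt{779}}{18651} \approx 1.6243 + 0.0074823 i$)
$E = \frac{62401}{4}$ ($E = \left(-1\right) \left(- \frac{62401}{4}\right) = \frac{62401}{4} \approx 15600.0$)
$\frac{1}{E + V} = \frac{1}{\frac{62401}{4} + \left(\frac{30295}{18651} + \frac{5 i \sqrt{779}}{18651}\right)} = \frac{1}{\frac{1163962231}{74604} + \frac{5 i \sqrt{779}}{18651}}$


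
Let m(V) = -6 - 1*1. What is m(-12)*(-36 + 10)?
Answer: 182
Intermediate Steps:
m(V) = -7 (m(V) = -6 - 1 = -7)
m(-12)*(-36 + 10) = -7*(-36 + 10) = -7*(-26) = 182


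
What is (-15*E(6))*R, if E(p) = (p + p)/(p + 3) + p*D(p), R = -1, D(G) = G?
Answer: 560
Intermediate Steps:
E(p) = p² + 2*p/(3 + p) (E(p) = (p + p)/(p + 3) + p*p = (2*p)/(3 + p) + p² = 2*p/(3 + p) + p² = p² + 2*p/(3 + p))
(-15*E(6))*R = -90*(2 + 6² + 3*6)/(3 + 6)*(-1) = -90*(2 + 36 + 18)/9*(-1) = -90*56/9*(-1) = -15*112/3*(-1) = -560*(-1) = 560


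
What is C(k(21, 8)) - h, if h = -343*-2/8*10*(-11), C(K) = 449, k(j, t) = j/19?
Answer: 19763/2 ≈ 9881.5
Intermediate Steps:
k(j, t) = j/19 (k(j, t) = j*(1/19) = j/19)
h = -18865/2 (h = -343*-2*1/8*10*(-11) = -343*(-1/4*10)*(-11) = -(-1715)*(-11)/2 = -343*55/2 = -18865/2 ≈ -9432.5)
C(k(21, 8)) - h = 449 - 1*(-18865/2) = 449 + 18865/2 = 19763/2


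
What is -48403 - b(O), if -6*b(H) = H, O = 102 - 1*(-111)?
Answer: -96735/2 ≈ -48368.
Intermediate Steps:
O = 213 (O = 102 + 111 = 213)
b(H) = -H/6
-48403 - b(O) = -48403 - (-1)*213/6 = -48403 - 1*(-71/2) = -48403 + 71/2 = -96735/2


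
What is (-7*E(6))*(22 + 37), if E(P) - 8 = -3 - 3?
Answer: -826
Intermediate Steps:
E(P) = 2 (E(P) = 8 + (-3 - 3) = 8 - 6 = 2)
(-7*E(6))*(22 + 37) = (-7*2)*(22 + 37) = -14*59 = -826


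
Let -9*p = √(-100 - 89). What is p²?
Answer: -7/3 ≈ -2.3333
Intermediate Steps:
p = -I*√21/3 (p = -√(-100 - 89)/9 = -I*√21/3 ≈ -1.5275*I)
p² = (-I*√21/3)² = -7/3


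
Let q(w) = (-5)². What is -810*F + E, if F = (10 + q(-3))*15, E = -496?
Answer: -425746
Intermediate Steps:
q(w) = 25
F = 525 (F = (10 + 25)*15 = 35*15 = 525)
-810*F + E = -810*525 - 496 = -425250 - 496 = -425746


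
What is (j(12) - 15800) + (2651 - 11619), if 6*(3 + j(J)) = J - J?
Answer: -24771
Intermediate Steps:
j(J) = -3 (j(J) = -3 + (J - J)/6 = -3 + (⅙)*0 = -3 + 0 = -3)
(j(12) - 15800) + (2651 - 11619) = (-3 - 15800) + (2651 - 11619) = -15803 - 8968 = -24771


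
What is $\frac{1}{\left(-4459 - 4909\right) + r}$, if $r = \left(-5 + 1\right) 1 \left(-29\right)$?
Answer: $- \frac{1}{9252} \approx -0.00010808$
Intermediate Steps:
$r = 116$ ($r = \left(-4\right) 1 \left(-29\right) = \left(-4\right) \left(-29\right) = 116$)
$\frac{1}{\left(-4459 - 4909\right) + r} = \frac{1}{\left(-4459 - 4909\right) + 116} = \frac{1}{-9368 + 116} = \frac{1}{-9252} = - \frac{1}{9252}$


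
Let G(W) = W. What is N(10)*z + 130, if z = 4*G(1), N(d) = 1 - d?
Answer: 94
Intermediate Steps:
z = 4 (z = 4*1 = 4)
N(10)*z + 130 = (1 - 1*10)*4 + 130 = (1 - 10)*4 + 130 = -9*4 + 130 = -36 + 130 = 94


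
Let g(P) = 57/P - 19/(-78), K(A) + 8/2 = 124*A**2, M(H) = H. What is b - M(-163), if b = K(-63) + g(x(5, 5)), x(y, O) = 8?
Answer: 153604579/312 ≈ 4.9232e+5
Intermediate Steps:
K(A) = -4 + 124*A**2
g(P) = 19/78 + 57/P (g(P) = 57/P - 19*(-1/78) = 57/P + 19/78 = 19/78 + 57/P)
b = 153553723/312 (b = (-4 + 124*(-63)**2) + (19/78 + 57/8) = (-4 + 124*3969) + (19/78 + 57*(1/8)) = (-4 + 492156) + (19/78 + 57/8) = 492152 + 2299/312 = 153553723/312 ≈ 4.9216e+5)
b - M(-163) = 153553723/312 - 1*(-163) = 153553723/312 + 163 = 153604579/312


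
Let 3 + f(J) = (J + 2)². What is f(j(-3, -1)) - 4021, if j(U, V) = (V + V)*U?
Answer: -3960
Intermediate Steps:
j(U, V) = 2*U*V (j(U, V) = (2*V)*U = 2*U*V)
f(J) = -3 + (2 + J)² (f(J) = -3 + (J + 2)² = -3 + (2 + J)²)
f(j(-3, -1)) - 4021 = (-3 + (2 + 2*(-3)*(-1))²) - 4021 = (-3 + (2 + 6)²) - 4021 = (-3 + 8²) - 4021 = (-3 + 64) - 4021 = 61 - 4021 = -3960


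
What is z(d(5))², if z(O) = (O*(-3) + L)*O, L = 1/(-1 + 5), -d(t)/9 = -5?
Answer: 588305025/16 ≈ 3.6769e+7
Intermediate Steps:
d(t) = 45 (d(t) = -9*(-5) = 45)
L = ¼ (L = 1/4 = ¼ ≈ 0.25000)
z(O) = O*(¼ - 3*O) (z(O) = (O*(-3) + ¼)*O = (-3*O + ¼)*O = (¼ - 3*O)*O = O*(¼ - 3*O))
z(d(5))² = ((¼)*45*(1 - 12*45))² = ((¼)*45*(1 - 540))² = ((¼)*45*(-539))² = (-24255/4)² = 588305025/16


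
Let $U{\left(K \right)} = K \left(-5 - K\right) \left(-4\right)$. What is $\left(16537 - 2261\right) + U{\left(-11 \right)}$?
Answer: $14540$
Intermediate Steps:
$U{\left(K \right)} = - 4 K \left(-5 - K\right)$
$\left(16537 - 2261\right) + U{\left(-11 \right)} = \left(16537 - 2261\right) + 4 \left(-11\right) \left(5 - 11\right) = 14276 + 4 \left(-11\right) \left(-6\right) = 14276 + 264 = 14540$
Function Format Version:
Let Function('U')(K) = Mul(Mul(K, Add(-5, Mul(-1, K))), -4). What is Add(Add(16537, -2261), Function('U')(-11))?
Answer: 14540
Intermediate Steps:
Function('U')(K) = Mul(-4, K, Add(-5, Mul(-1, K)))
Add(Add(16537, -2261), Function('U')(-11)) = Add(Add(16537, -2261), Mul(4, -11, Add(5, -11))) = Add(14276, Mul(4, -11, -6)) = Add(14276, 264) = 14540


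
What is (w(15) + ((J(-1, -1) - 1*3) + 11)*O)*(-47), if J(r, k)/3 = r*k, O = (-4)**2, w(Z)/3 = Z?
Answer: -10387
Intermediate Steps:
w(Z) = 3*Z
O = 16
J(r, k) = 3*k*r (J(r, k) = 3*(r*k) = 3*(k*r) = 3*k*r)
(w(15) + ((J(-1, -1) - 1*3) + 11)*O)*(-47) = (3*15 + ((3*(-1)*(-1) - 1*3) + 11)*16)*(-47) = (45 + ((3 - 3) + 11)*16)*(-47) = (45 + (0 + 11)*16)*(-47) = (45 + 11*16)*(-47) = (45 + 176)*(-47) = 221*(-47) = -10387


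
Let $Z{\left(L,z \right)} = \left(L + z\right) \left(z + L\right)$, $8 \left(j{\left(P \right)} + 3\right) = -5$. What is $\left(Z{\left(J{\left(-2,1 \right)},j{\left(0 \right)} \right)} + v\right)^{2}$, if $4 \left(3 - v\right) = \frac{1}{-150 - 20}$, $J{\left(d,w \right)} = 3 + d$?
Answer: $\frac{2895838969}{29593600} \approx 97.854$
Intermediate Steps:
$j{\left(P \right)} = - \frac{29}{8}$ ($j{\left(P \right)} = -3 + \frac{1}{8} \left(-5\right) = -3 - \frac{5}{8} = - \frac{29}{8}$)
$Z{\left(L,z \right)} = \left(L + z\right)^{2}$ ($Z{\left(L,z \right)} = \left(L + z\right) \left(L + z\right) = \left(L + z\right)^{2}$)
$v = \frac{2041}{680}$ ($v = 3 - \frac{1}{4 \left(-150 - 20\right)} = 3 - \frac{1}{4 \left(-170\right)} = 3 - - \frac{1}{680} = 3 + \frac{1}{680} = \frac{2041}{680} \approx 3.0015$)
$\left(Z{\left(J{\left(-2,1 \right)},j{\left(0 \right)} \right)} + v\right)^{2} = \left(\left(\left(3 - 2\right) - \frac{29}{8}\right)^{2} + \frac{2041}{680}\right)^{2} = \left(\left(1 - \frac{29}{8}\right)^{2} + \frac{2041}{680}\right)^{2} = \left(\left(- \frac{21}{8}\right)^{2} + \frac{2041}{680}\right)^{2} = \left(\frac{441}{64} + \frac{2041}{680}\right)^{2} = \left(\frac{53813}{5440}\right)^{2} = \frac{2895838969}{29593600}$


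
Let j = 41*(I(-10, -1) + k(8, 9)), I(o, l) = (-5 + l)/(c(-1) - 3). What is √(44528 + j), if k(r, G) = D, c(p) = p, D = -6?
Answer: √177374/2 ≈ 210.58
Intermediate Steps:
k(r, G) = -6
I(o, l) = 5/4 - l/4 (I(o, l) = (-5 + l)/(-1 - 3) = (-5 + l)/(-4) = (-5 + l)*(-¼) = 5/4 - l/4)
j = -369/2 (j = 41*((5/4 - ¼*(-1)) - 6) = 41*((5/4 + ¼) - 6) = 41*(3/2 - 6) = 41*(-9/2) = -369/2 ≈ -184.50)
√(44528 + j) = √(44528 - 369/2) = √(88687/2) = √177374/2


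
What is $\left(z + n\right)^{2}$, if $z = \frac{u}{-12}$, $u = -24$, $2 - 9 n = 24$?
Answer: $\frac{16}{81} \approx 0.19753$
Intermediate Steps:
$n = - \frac{22}{9}$ ($n = \frac{2}{9} - \frac{8}{3} = - \frac{22}{9} \approx -2.4444$)
$z = 2$ ($z = - \frac{24}{-12} = \left(-24\right) \left(- \frac{1}{12}\right) = 2$)
$\left(z + n\right)^{2} = \left(2 - \frac{22}{9}\right)^{2} = \left(- \frac{4}{9}\right)^{2} = \frac{16}{81}$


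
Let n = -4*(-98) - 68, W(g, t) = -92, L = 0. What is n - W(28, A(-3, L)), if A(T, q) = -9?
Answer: 416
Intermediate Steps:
n = 324 (n = 392 - 68 = 324)
n - W(28, A(-3, L)) = 324 - 1*(-92) = 324 + 92 = 416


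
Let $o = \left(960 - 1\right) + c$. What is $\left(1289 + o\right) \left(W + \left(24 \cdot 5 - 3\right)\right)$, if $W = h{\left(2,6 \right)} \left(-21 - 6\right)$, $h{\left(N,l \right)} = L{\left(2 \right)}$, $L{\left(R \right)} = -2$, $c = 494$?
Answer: $468882$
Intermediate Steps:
$h{\left(N,l \right)} = -2$
$o = 1453$ ($o = \left(960 - 1\right) + 494 = 959 + 494 = 1453$)
$W = 54$ ($W = - 2 \left(-21 - 6\right) = \left(-2\right) \left(-27\right) = 54$)
$\left(1289 + o\right) \left(W + \left(24 \cdot 5 - 3\right)\right) = \left(1289 + 1453\right) \left(54 + \left(24 \cdot 5 - 3\right)\right) = 2742 \left(54 + \left(120 - 3\right)\right) = 2742 \left(54 + 117\right) = 2742 \cdot 171 = 468882$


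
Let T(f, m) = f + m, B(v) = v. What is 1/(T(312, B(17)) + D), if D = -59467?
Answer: -1/59138 ≈ -1.6910e-5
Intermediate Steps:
1/(T(312, B(17)) + D) = 1/((312 + 17) - 59467) = 1/(329 - 59467) = 1/(-59138) = -1/59138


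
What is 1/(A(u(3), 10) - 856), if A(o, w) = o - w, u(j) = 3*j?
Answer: -1/857 ≈ -0.0011669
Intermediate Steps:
1/(A(u(3), 10) - 856) = 1/((3*3 - 1*10) - 856) = 1/((9 - 10) - 856) = 1/(-1 - 856) = 1/(-857) = -1/857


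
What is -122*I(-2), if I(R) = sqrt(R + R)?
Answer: -244*I ≈ -244.0*I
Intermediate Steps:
I(R) = sqrt(2)*sqrt(R) (I(R) = sqrt(2*R) = sqrt(2)*sqrt(R))
-122*I(-2) = -122*sqrt(2)*sqrt(-2) = -122*sqrt(2)*I*sqrt(2) = -244*I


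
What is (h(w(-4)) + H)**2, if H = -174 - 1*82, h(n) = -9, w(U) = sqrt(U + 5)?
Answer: 70225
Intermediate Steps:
w(U) = sqrt(5 + U)
H = -256 (H = -174 - 82 = -256)
(h(w(-4)) + H)**2 = (-9 - 256)**2 = (-265)**2 = 70225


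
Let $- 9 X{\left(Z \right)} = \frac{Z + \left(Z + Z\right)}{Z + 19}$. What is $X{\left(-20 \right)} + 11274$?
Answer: $\frac{33802}{3} \approx 11267.0$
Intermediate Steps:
$X{\left(Z \right)} = - \frac{Z}{3 \left(19 + Z\right)}$ ($X{\left(Z \right)} = - \frac{\left(Z + \left(Z + Z\right)\right) \frac{1}{Z + 19}}{9} = - \frac{\left(Z + 2 Z\right) \frac{1}{19 + Z}}{9} = - \frac{3 Z \frac{1}{19 + Z}}{9} = - \frac{Z}{3 \left(19 + Z\right)}$)
$X{\left(-20 \right)} + 11274 = \left(-1\right) \left(-20\right) \frac{1}{57 + 3 \left(-20\right)} + 11274 = \left(-1\right) \left(-20\right) \frac{1}{57 - 60} + 11274 = \left(-1\right) \left(-20\right) \frac{1}{-3} + 11274 = \left(-1\right) \left(-20\right) \left(- \frac{1}{3}\right) + 11274 = - \frac{20}{3} + 11274 = \frac{33802}{3}$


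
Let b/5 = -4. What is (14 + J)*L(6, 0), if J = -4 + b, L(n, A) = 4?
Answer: -40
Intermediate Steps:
b = -20 (b = 5*(-4) = -20)
J = -24 (J = -4 - 20 = -24)
(14 + J)*L(6, 0) = (14 - 24)*4 = -10*4 = -40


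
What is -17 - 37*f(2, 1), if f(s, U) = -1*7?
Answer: 242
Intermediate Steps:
f(s, U) = -7
-17 - 37*f(2, 1) = -17 - 37*(-7) = -17 + 259 = 242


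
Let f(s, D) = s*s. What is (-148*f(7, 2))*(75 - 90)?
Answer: 108780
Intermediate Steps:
f(s, D) = s²
(-148*f(7, 2))*(75 - 90) = (-148*7²)*(75 - 90) = -148*49*(-15) = -7252*(-15) = 108780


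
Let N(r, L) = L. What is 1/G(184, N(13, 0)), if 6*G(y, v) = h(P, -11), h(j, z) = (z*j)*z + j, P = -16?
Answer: -3/976 ≈ -0.0030738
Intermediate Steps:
h(j, z) = j + j*z² (h(j, z) = (j*z)*z + j = j*z² + j = j + j*z²)
G(y, v) = -976/3 (G(y, v) = (-16*(1 + (-11)²))/6 = (-16*(1 + 121))/6 = (-16*122)/6 = (⅙)*(-1952) = -976/3)
1/G(184, N(13, 0)) = 1/(-976/3) = -3/976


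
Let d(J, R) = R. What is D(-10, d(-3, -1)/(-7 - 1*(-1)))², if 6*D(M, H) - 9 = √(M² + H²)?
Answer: (54 + √3601)²/1296 ≈ 10.029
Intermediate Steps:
D(M, H) = 3/2 + √(H² + M²)/6 (D(M, H) = 3/2 + √(M² + H²)/6 = 3/2 + √(H² + M²)/6)
D(-10, d(-3, -1)/(-7 - 1*(-1)))² = (3/2 + √((-1/(-7 - 1*(-1)))² + (-10)²)/6)² = (3/2 + √((-1/(-7 + 1))² + 100)/6)² = (3/2 + √((-1/(-6))² + 100)/6)² = (3/2 + √((-1*(-⅙))² + 100)/6)² = (3/2 + √((⅙)² + 100)/6)² = (3/2 + √(1/36 + 100)/6)² = (3/2 + √(3601/36)/6)² = (3/2 + (√3601/6)/6)² = (3/2 + √3601/36)²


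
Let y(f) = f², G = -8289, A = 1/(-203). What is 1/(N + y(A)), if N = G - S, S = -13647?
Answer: 41209/220797823 ≈ 0.00018664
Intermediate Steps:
A = -1/203 ≈ -0.0049261
N = 5358 (N = -8289 - 1*(-13647) = -8289 + 13647 = 5358)
1/(N + y(A)) = 1/(5358 + (-1/203)²) = 1/(5358 + 1/41209) = 1/(220797823/41209) = 41209/220797823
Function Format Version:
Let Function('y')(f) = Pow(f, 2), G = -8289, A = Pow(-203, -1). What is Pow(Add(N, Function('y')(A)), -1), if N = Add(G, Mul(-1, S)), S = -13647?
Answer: Rational(41209, 220797823) ≈ 0.00018664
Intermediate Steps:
A = Rational(-1, 203) ≈ -0.0049261
N = 5358 (N = Add(-8289, Mul(-1, -13647)) = Add(-8289, 13647) = 5358)
Pow(Add(N, Function('y')(A)), -1) = Pow(Add(5358, Pow(Rational(-1, 203), 2)), -1) = Pow(Add(5358, Rational(1, 41209)), -1) = Pow(Rational(220797823, 41209), -1) = Rational(41209, 220797823)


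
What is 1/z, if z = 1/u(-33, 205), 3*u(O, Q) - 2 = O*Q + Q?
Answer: -2186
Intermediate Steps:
u(O, Q) = ⅔ + Q/3 + O*Q/3 (u(O, Q) = ⅔ + (O*Q + Q)/3 = ⅔ + (Q + O*Q)/3 = ⅔ + (Q/3 + O*Q/3) = ⅔ + Q/3 + O*Q/3)
z = -1/2186 (z = 1/(⅔ + (⅓)*205 + (⅓)*(-33)*205) = 1/(⅔ + 205/3 - 2255) = 1/(-2186) = -1/2186 ≈ -0.00045746)
1/z = 1/(-1/2186) = -2186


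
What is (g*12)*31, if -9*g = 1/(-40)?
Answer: 31/30 ≈ 1.0333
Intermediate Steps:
g = 1/360 (g = -⅑/(-40) = -⅑*(-1/40) = 1/360 ≈ 0.0027778)
(g*12)*31 = ((1/360)*12)*31 = (1/30)*31 = 31/30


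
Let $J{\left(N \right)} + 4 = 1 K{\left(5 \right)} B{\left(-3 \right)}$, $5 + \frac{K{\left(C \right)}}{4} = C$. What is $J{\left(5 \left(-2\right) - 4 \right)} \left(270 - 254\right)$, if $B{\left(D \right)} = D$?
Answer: $-64$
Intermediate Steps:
$K{\left(C \right)} = -20 + 4 C$
$J{\left(N \right)} = -4$ ($J{\left(N \right)} = -4 + 1 \left(-20 + 4 \cdot 5\right) \left(-3\right) = -4 + 1 \left(-20 + 20\right) \left(-3\right) = -4 + 1 \cdot 0 \left(-3\right) = -4 + 0 \left(-3\right) = -4 + 0 = -4$)
$J{\left(5 \left(-2\right) - 4 \right)} \left(270 - 254\right) = - 4 \left(270 - 254\right) = \left(-4\right) 16 = -64$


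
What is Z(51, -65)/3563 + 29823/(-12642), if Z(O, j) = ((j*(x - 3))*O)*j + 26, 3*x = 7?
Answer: -91521617/2144926 ≈ -42.669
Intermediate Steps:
x = 7/3 (x = (1/3)*7 = 7/3 ≈ 2.3333)
Z(O, j) = 26 - 2*O*j**2/3 (Z(O, j) = ((j*(7/3 - 3))*O)*j + 26 = ((j*(-2/3))*O)*j + 26 = ((-2*j/3)*O)*j + 26 = (-2*O*j/3)*j + 26 = -2*O*j**2/3 + 26 = 26 - 2*O*j**2/3)
Z(51, -65)/3563 + 29823/(-12642) = (26 - 2/3*51*(-65)**2)/3563 + 29823/(-12642) = (26 - 2/3*51*4225)*(1/3563) + 29823*(-1/12642) = (26 - 143650)*(1/3563) - 9941/4214 = -143624*1/3563 - 9941/4214 = -143624/3563 - 9941/4214 = -91521617/2144926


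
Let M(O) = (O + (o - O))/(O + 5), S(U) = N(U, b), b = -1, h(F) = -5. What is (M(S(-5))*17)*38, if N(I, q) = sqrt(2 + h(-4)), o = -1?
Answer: -1615/14 + 323*I*sqrt(3)/14 ≈ -115.36 + 39.961*I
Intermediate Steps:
N(I, q) = I*sqrt(3) (N(I, q) = sqrt(2 - 5) = sqrt(-3) = I*sqrt(3))
S(U) = I*sqrt(3)
M(O) = -1/(5 + O) (M(O) = (O + (-1 - O))/(O + 5) = -1/(5 + O))
(M(S(-5))*17)*38 = (-1/(5 + I*sqrt(3))*17)*38 = -17/(5 + I*sqrt(3))*38 = -646/(5 + I*sqrt(3))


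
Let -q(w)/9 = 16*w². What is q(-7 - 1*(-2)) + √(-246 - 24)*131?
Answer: -3600 + 393*I*√30 ≈ -3600.0 + 2152.6*I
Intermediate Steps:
q(w) = -144*w²
q(-7 - 1*(-2)) + √(-246 - 24)*131 = -144*(-7 - 1*(-2))² + √(-246 - 24)*131 = -144*(-7 + 2)² + √(-270)*131 = -144*(-5)² + (3*I*√30)*131 = -144*25 + 393*I*√30 = -3600 + 393*I*√30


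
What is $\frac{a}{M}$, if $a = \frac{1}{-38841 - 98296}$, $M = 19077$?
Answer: $- \frac{1}{2616162549} \approx -3.8224 \cdot 10^{-10}$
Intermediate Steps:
$a = - \frac{1}{137137}$ ($a = \frac{1}{-137137} = - \frac{1}{137137} \approx -7.292 \cdot 10^{-6}$)
$\frac{a}{M} = - \frac{1}{137137 \cdot 19077} = \left(- \frac{1}{137137}\right) \frac{1}{19077} = - \frac{1}{2616162549}$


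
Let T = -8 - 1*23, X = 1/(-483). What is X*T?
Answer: 31/483 ≈ 0.064182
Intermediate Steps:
X = -1/483 ≈ -0.0020704
T = -31 (T = -8 - 23 = -31)
X*T = -1/483*(-31) = 31/483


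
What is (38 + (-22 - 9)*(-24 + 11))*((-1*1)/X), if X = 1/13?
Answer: -5733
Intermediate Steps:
X = 1/13 ≈ 0.076923
(38 + (-22 - 9)*(-24 + 11))*((-1*1)/X) = (38 + (-22 - 9)*(-24 + 11))*((-1*1)/(1/13)) = (38 - 31*(-13))*(-1*13) = (38 + 403)*(-13) = 441*(-13) = -5733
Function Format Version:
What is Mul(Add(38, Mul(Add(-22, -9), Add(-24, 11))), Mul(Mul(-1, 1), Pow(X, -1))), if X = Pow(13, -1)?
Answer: -5733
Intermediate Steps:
X = Rational(1, 13) ≈ 0.076923
Mul(Add(38, Mul(Add(-22, -9), Add(-24, 11))), Mul(Mul(-1, 1), Pow(X, -1))) = Mul(Add(38, Mul(Add(-22, -9), Add(-24, 11))), Mul(Mul(-1, 1), Pow(Rational(1, 13), -1))) = Mul(Add(38, Mul(-31, -13)), Mul(-1, 13)) = Mul(Add(38, 403), -13) = Mul(441, -13) = -5733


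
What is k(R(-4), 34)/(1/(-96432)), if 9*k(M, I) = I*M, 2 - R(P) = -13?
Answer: -5464480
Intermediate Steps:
R(P) = 15 (R(P) = 2 - 1*(-13) = 2 + 13 = 15)
k(M, I) = I*M/9 (k(M, I) = (I*M)/9 = I*M/9)
k(R(-4), 34)/(1/(-96432)) = ((1/9)*34*15)/(1/(-96432)) = 170/(3*(-1/96432)) = (170/3)*(-96432) = -5464480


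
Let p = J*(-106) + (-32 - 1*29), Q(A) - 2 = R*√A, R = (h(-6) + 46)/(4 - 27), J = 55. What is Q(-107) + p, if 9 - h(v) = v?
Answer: -5889 - 61*I*√107/23 ≈ -5889.0 - 27.434*I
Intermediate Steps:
h(v) = 9 - v
R = -61/23 (R = ((9 - 1*(-6)) + 46)/(4 - 27) = ((9 + 6) + 46)/(-23) = (15 + 46)*(-1/23) = 61*(-1/23) = -61/23 ≈ -2.6522)
Q(A) = 2 - 61*√A/23
p = -5891 (p = 55*(-106) + (-32 - 1*29) = -5830 + (-32 - 29) = -5830 - 61 = -5891)
Q(-107) + p = (2 - 61*I*√107/23) - 5891 = -5889 - 61*I*√107/23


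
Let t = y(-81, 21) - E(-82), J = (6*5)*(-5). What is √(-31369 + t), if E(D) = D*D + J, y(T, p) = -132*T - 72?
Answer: I*√27323 ≈ 165.3*I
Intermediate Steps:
J = -150 (J = 30*(-5) = -150)
y(T, p) = -72 - 132*T
E(D) = -150 + D² (E(D) = D*D - 150 = D² - 150 = -150 + D²)
t = 4046 (t = (-72 - 132*(-81)) - (-150 + (-82)²) = (-72 + 10692) - (-150 + 6724) = 10620 - 1*6574 = 10620 - 6574 = 4046)
√(-31369 + t) = √(-31369 + 4046) = √(-27323) = I*√27323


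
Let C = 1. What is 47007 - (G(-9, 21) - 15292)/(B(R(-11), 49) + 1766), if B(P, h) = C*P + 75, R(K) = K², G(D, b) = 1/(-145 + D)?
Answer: 14205426005/302148 ≈ 47015.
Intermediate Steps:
B(P, h) = 75 + P (B(P, h) = 1*P + 75 = P + 75 = 75 + P)
47007 - (G(-9, 21) - 15292)/(B(R(-11), 49) + 1766) = 47007 - (1/(-145 - 9) - 15292)/((75 + (-11)²) + 1766) = 47007 - (1/(-154) - 15292)/((75 + 121) + 1766) = 47007 - (-1/154 - 15292)/(196 + 1766) = 47007 - (-2354969)/(154*1962) = 47007 - 1*(-2354969/302148) = 47007 + 2354969/302148 = 14205426005/302148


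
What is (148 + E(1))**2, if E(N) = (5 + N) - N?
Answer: 23409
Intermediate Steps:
E(N) = 5
(148 + E(1))**2 = (148 + 5)**2 = 153**2 = 23409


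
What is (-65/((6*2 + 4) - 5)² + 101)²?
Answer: 147768336/14641 ≈ 10093.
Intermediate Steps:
(-65/((6*2 + 4) - 5)² + 101)² = (-65/((12 + 4) - 5)² + 101)² = (-65/(16 - 5)² + 101)² = (-65/(11²) + 101)² = (-65/121 + 101)² = (12156/121)² = 147768336/14641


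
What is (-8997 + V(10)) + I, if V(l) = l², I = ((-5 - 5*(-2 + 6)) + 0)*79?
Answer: -10872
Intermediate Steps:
I = -1975 (I = ((-5 - 5*4) + 0)*79 = ((-5 - 20) + 0)*79 = (-25 + 0)*79 = -25*79 = -1975)
(-8997 + V(10)) + I = (-8997 + 10²) - 1975 = (-8997 + 100) - 1975 = -8897 - 1975 = -10872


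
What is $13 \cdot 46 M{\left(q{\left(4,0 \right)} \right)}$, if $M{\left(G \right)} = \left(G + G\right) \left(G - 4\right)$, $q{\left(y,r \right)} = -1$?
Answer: $5980$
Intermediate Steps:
$M{\left(G \right)} = 2 G \left(-4 + G\right)$
$13 \cdot 46 M{\left(q{\left(4,0 \right)} \right)} = 13 \cdot 46 \cdot 2 \left(-1\right) \left(-4 - 1\right) = 598 \cdot 2 \left(-1\right) \left(-5\right) = 598 \cdot 10 = 5980$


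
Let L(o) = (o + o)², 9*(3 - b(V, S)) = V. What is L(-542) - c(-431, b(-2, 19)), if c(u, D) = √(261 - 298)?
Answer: 1175056 - I*√37 ≈ 1.1751e+6 - 6.0828*I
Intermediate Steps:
b(V, S) = 3 - V/9
c(u, D) = I*√37 (c(u, D) = √(-37) = I*√37)
L(o) = 4*o² (L(o) = (2*o)² = 4*o²)
L(-542) - c(-431, b(-2, 19)) = 4*(-542)² - I*√37 = 4*293764 - I*√37 = 1175056 - I*√37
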